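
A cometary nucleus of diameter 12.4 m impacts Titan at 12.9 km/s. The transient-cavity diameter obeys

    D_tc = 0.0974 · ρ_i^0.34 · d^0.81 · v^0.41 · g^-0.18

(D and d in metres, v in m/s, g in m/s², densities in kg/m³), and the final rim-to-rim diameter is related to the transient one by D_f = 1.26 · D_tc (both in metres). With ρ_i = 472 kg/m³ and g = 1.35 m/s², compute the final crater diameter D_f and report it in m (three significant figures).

D_f ≈ 351 m

v = 12900 m/s.
ρ_i^0.34 = 472^0.34 = 8.112
d^0.81 = 12.4^0.81 = 7.685
v^0.41 = 12900^0.41 = 48.46
g^-0.18 = 1.35^-0.18 = 0.9474
D_tc = 0.0974 × 8.112 × 7.685 × 48.46 × 0.9474 = 278.8 m
D_f = 1.26 × 278.8 = 351.3 m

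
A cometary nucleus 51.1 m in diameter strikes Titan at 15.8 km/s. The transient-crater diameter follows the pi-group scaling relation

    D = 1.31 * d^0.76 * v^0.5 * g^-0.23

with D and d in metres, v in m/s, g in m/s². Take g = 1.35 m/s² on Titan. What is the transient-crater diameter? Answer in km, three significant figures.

D ≈ 3.06 km

In SI units: v = 15800 m/s.
d^0.76 = 51.1^0.76 = 19.88
v^0.5 = 15800^0.5 = 125.7
g^-0.23 = 1.35^-0.23 = 0.9333
D = 1.31 × 19.88 × 125.7 × 0.9333 = 3055 m
   = 3.055 km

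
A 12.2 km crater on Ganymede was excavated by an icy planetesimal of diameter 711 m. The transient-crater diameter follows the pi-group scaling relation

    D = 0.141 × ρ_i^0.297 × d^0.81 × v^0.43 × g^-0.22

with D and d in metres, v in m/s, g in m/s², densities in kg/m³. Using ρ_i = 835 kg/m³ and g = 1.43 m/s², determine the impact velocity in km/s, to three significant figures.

Rearranging for v: v = [D / (0.141 · 835^0.297 · 711^0.81 · 1.43^-0.22)]^(1/0.43).
D = 12200 m.
835^0.297 = 7.375
711^0.81 = 204.2
1.43^-0.22 = 0.9243
Denominator = 0.141 × 7.375 × 204.2 × 0.9243 = 196.3
D / 196.3 = 12200 / 196.3 = 62.15
v = 62.15^(1/0.43) = 62.15^2.3256 = 14819 m/s

v ≈ 14.8 km/s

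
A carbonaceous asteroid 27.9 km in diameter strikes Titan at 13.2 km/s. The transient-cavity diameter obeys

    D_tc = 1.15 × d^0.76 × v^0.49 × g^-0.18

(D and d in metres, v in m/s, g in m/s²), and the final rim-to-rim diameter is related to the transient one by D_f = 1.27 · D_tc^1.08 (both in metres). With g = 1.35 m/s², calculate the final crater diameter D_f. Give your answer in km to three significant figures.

D_f ≈ 941 km

In SI: d = 27900 m, v = 13200 m/s.
d^0.76 = 27900^0.76 = 2391
v^0.49 = 13200^0.49 = 104.5
g^-0.18 = 1.35^-0.18 = 0.9474
D_tc = 1.15 × 2391 × 104.5 × 0.9474 = 2.722 × 10^5 m
D_f = 1.27 × (2.722 × 10^5)^1.08 = 9.408 × 10^5 m
     = 940.8 km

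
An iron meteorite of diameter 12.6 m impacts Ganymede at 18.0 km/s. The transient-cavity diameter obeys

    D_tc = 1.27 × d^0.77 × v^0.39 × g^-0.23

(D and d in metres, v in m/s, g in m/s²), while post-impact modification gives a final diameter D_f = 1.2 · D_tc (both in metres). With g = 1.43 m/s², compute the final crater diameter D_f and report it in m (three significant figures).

D_f ≈ 451 m

v = 18000 m/s.
d^0.77 = 12.6^0.77 = 7.035
v^0.39 = 18000^0.39 = 45.66
g^-0.23 = 1.43^-0.23 = 0.9210
D_tc = 1.27 × 7.035 × 45.66 × 0.9210 = 375.7 m
D_f = 1.2 × 375.7 = 450.8 m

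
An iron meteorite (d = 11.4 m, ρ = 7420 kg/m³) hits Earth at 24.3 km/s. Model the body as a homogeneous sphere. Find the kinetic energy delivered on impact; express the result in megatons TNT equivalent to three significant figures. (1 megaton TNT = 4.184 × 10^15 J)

E ≈ 0.406 Mt TNT

v = 24300 m/s.
Mass m = (π/6) ρ d³ = (π/6) × 7420 × (11.4)³ = 5.756 × 10^6 kg
E = ½ m v² = 0.5 × 5.756 × 10^6 × (24300)² = 1.699 × 10^15 J
   = 1.699 × 10^15 / 4.184×10^15 = 0.4061 Mt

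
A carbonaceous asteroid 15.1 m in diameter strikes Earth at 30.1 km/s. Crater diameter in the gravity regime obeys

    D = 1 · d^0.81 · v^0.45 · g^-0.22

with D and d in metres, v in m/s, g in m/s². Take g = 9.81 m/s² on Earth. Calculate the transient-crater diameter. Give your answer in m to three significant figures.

In SI units: v = 30100 m/s.
d^0.81 = 15.1^0.81 = 9.015
v^0.45 = 30100^0.45 = 103.6
g^-0.22 = 9.81^-0.22 = 0.6051
D = 1 × 9.015 × 103.6 × 0.6051 = 565.1 m

D ≈ 565 m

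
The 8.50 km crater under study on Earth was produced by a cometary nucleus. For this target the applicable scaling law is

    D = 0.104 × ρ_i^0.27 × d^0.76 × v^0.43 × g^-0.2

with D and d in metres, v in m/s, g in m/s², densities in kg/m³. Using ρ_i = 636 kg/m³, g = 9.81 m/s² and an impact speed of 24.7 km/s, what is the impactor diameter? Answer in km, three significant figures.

d ≈ 1.75 km

Rearranging for d: d = [D / (0.104 · 636^0.27 · 24700^0.43 · 9.81^-0.2)]^(1/0.76).
D = 8500 m.
636^0.27 = 5.714
24700^0.43 = 77.42
9.81^-0.2 = 0.6334
Denominator = 0.104 × 5.714 × 77.42 × 0.6334 = 29.14
D / 29.14 = 8500 / 29.14 = 291.7
d = 291.7^(1/0.76) = 291.7^1.3158 = 1751 m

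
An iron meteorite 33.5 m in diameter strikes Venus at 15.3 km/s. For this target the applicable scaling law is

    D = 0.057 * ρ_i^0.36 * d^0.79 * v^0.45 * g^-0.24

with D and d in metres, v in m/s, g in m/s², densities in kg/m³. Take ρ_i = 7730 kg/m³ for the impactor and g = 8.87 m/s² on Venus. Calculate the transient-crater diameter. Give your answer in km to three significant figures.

In SI units: v = 15300 m/s.
ρ_i^0.36 = 7730^0.36 = 25.10
d^0.79 = 33.5^0.79 = 16.02
v^0.45 = 15300^0.45 = 76.40
g^-0.24 = 8.87^-0.24 = 0.5922
D = 0.057 × 25.10 × 16.02 × 76.40 × 0.5922 = 1037 m
   = 1.037 km

D ≈ 1.04 km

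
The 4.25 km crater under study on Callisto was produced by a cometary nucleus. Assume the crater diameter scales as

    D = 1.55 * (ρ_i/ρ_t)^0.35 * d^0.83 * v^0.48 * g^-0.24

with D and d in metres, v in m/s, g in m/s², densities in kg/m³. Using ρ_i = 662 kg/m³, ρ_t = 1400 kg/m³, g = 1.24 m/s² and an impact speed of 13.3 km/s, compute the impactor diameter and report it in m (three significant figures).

Rearranging for d: d = [D / (1.55 · (662/1400)^0.35 · 13300^0.48 · 1.24^-0.24)]^(1/0.83).
D = 4250 m.
(662/1400)^0.35 = 0.7694
13300^0.48 = 95.38
1.24^-0.24 = 0.9497
Denominator = 1.55 × 0.7694 × 95.38 × 0.9497 = 108.0
D / 108.0 = 4250 / 108.0 = 39.35
d = 39.35^(1/0.83) = 39.35^1.2048 = 83.48 m

d ≈ 83.5 m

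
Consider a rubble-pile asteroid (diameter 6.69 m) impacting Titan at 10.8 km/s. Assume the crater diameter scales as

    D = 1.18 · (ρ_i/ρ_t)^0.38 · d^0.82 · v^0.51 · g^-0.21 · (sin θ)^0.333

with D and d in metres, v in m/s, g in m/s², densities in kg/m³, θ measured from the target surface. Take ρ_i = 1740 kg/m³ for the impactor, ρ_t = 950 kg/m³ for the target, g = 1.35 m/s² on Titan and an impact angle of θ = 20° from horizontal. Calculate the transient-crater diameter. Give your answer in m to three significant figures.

In SI units: v = 10800 m/s.
(ρ_i/ρ_t)^0.38 = (1740/950)^0.38 = 1.259
d^0.82 = 6.69^0.82 = 4.752
v^0.51 = 10800^0.51 = 114.0
g^-0.21 = 1.35^-0.21 = 0.9389
(sin 20°)^0.333 = 0.3420^0.333 = 0.6996
D = 1.18 × 1.259 × 4.752 × 114.0 × 0.9389 × 0.6996 = 528.6 m

D ≈ 529 m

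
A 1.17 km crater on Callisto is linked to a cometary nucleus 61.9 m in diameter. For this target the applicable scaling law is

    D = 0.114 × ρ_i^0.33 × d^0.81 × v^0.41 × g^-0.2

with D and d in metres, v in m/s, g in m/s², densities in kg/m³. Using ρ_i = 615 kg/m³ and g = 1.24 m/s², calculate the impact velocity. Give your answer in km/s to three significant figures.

Rearranging for v: v = [D / (0.114 · 615^0.33 · 61.9^0.81 · 1.24^-0.2)]^(1/0.41).
D = 1170 m.
615^0.33 = 8.324
61.9^0.81 = 28.27
1.24^-0.2 = 0.9579
Denominator = 0.114 × 8.324 × 28.27 × 0.9579 = 25.70
D / 25.70 = 1170 / 25.70 = 45.53
v = 45.53^(1/0.41) = 45.53^2.439 = 11081 m/s

v ≈ 11.1 km/s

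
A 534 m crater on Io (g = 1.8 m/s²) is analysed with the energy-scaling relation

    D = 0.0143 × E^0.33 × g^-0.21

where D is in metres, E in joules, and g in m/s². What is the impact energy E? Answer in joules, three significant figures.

Rearranging: E = [D / (0.0143 · g^-0.21)]^(1/0.33).
g^-0.21 = 1.8^-0.21 = 0.8839
D / (0.0143 × 0.8839) = 534 / (0.01264) = 4.225 × 10^4
E = (4.225 × 10^4)^3.0303 = 1.041 × 10^14 J

E ≈ 1.04 × 10^14 J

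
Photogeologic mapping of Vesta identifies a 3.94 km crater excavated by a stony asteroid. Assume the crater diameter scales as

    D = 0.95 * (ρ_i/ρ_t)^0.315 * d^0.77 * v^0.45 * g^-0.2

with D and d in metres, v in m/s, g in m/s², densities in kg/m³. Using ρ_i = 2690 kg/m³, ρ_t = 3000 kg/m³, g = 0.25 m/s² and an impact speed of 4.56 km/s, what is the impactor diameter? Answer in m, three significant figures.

Rearranging for d: d = [D / (0.95 · (2690/3000)^0.315 · 4560^0.45 · 0.25^-0.2)]^(1/0.77).
D = 3940 m.
(2690/3000)^0.315 = 0.9662
4560^0.45 = 44.31
0.25^-0.2 = 1.320
Denominator = 0.95 × 0.9662 × 44.31 × 1.320 = 53.69
D / 53.69 = 3940 / 53.69 = 73.38
d = 73.38^(1/0.77) = 73.38^1.2987 = 264.7 m

d ≈ 265 m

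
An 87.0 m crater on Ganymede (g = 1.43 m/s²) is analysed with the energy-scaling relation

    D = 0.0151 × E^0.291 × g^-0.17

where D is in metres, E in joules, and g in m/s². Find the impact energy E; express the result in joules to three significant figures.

E ≈ 1.03 × 10^13 J

Rearranging: E = [D / (0.0151 · g^-0.17)]^(1/0.291).
g^-0.17 = 1.43^-0.17 = 0.9410
D / (0.0151 × 0.9410) = 87 / (0.01421) = 6.122 × 10^3
E = (6.122 × 10^3)^3.4364 = 1.031 × 10^13 J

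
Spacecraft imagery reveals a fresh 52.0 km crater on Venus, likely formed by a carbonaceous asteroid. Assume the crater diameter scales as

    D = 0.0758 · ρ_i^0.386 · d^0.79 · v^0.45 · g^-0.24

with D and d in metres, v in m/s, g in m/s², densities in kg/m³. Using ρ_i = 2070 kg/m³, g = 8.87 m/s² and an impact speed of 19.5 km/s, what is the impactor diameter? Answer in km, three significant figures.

Rearranging for d: d = [D / (0.0758 · 2070^0.386 · 19500^0.45 · 8.87^-0.24)]^(1/0.79).
D = 52000 m.
2070^0.386 = 19.05
19500^0.45 = 85.21
8.87^-0.24 = 0.5922
Denominator = 0.0758 × 19.05 × 85.21 × 0.5922 = 72.87
D / 72.87 = 52000 / 72.87 = 713.6
d = 713.6^(1/0.79) = 713.6^1.2658 = 4092 m

d ≈ 4.09 km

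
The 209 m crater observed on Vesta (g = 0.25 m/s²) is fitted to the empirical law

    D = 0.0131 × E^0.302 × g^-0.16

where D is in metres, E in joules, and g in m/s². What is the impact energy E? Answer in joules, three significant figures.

E ≈ 3.96 × 10^13 J

Rearranging: E = [D / (0.0131 · g^-0.16)]^(1/0.302).
g^-0.16 = 0.25^-0.16 = 1.248
D / (0.0131 × 1.248) = 209 / (0.01635) = 1.278 × 10^4
E = (1.278 × 10^4)^3.3113 = 3.962 × 10^13 J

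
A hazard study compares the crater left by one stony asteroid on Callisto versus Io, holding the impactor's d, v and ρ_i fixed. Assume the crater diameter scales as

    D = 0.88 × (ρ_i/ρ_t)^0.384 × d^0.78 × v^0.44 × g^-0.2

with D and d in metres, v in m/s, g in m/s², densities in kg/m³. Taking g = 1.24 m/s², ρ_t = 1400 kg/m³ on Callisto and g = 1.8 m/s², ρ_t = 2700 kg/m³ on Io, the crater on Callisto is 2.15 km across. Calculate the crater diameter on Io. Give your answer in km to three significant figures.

The impactor-only factors (d, v, ρ_i) cancel in the ratio, leaving D_Io/D_Callisto = (g_Io/g_Callisto)^-0.2 · (ρ_t,Callisto/ρ_t,Io)^0.384.
(1.8/1.24)^-0.2 = 1.452^-0.2 = 0.9281
(1400/2700)^0.384 = 0.5185^0.384 = 0.7771
Ratio = 0.9281 × 0.7771 = 0.7212
D_Io = 0.7212 × 2.15 km = 1.55 km

D ≈ 1.55 km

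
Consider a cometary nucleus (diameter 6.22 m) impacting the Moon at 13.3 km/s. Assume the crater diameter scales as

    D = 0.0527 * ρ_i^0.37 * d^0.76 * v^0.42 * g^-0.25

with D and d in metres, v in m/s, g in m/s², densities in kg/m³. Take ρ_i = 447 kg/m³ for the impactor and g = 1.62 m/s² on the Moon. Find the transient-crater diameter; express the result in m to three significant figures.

In SI units: v = 13300 m/s.
ρ_i^0.37 = 447^0.37 = 9.563
d^0.76 = 6.22^0.76 = 4.011
v^0.42 = 13300^0.42 = 53.95
g^-0.25 = 1.62^-0.25 = 0.8864
D = 0.0527 × 9.563 × 4.011 × 53.95 × 0.8864 = 96.67 m

D ≈ 96.7 m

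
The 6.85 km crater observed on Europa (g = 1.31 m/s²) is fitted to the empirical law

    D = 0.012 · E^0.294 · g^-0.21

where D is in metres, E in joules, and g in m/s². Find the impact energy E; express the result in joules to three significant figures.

Rearranging: E = [D / (0.012 · g^-0.21)]^(1/0.294).
D = 6850 m.
g^-0.21 = 1.31^-0.21 = 0.9449
D / (0.012 × 0.9449) = 6850 / (0.01134) = 6.041 × 10^5
E = (6.041 × 10^5)^3.4014 = 4.612 × 10^19 J

E ≈ 4.61 × 10^19 J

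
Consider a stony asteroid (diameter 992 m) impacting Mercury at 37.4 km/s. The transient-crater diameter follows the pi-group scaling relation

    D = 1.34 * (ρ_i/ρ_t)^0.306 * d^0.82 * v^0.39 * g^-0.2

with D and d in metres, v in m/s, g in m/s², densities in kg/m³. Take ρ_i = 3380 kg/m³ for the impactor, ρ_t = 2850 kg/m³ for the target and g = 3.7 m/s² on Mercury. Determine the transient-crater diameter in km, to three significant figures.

D ≈ 18.9 km

In SI units: v = 37400 m/s.
(ρ_i/ρ_t)^0.306 = (3380/2850)^0.306 = 1.054
d^0.82 = 992^0.82 = 286.5
v^0.39 = 37400^0.39 = 60.73
g^-0.2 = 3.7^-0.2 = 0.7698
D = 1.34 × 1.054 × 286.5 × 60.73 × 0.7698 = 18917 m
   = 18.92 km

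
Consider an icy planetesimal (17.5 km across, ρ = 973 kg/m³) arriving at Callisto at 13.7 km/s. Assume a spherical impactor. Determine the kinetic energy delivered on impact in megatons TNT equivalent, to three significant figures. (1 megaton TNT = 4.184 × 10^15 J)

d = 17500 m; v = 13700 m/s.
Mass m = (π/6) ρ d³ = (π/6) × 973 × (17500)³ = 2.730 × 10^15 kg
E = ½ m v² = 0.5 × 2.730 × 10^15 × (13700)² = 2.562 × 10^23 J
   = 2.562 × 10^23 / 4.184×10^15 = 6.123 × 10^7 Mt

E ≈ 6.12 × 10^7 Mt TNT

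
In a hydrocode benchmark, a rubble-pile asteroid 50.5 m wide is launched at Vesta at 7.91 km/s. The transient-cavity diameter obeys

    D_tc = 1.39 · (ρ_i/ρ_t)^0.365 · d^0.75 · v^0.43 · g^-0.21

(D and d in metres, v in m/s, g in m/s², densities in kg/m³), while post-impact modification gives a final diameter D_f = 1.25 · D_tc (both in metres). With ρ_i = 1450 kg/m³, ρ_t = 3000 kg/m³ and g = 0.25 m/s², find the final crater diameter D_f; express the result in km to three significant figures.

D_f ≈ 1.60 km

v = 7910 m/s.
(ρ_i/ρ_t)^0.365 = (1450/3000)^0.365 = 0.7669
d^0.75 = 50.5^0.75 = 18.94
v^0.43 = 7910^0.43 = 47.45
g^-0.21 = 0.25^-0.21 = 1.338
D_tc = 1.39 × 0.7669 × 18.94 × 47.45 × 1.338 = 1282 m
D_f = 1.25 × 1282 = 1602 m
     = 1.603 km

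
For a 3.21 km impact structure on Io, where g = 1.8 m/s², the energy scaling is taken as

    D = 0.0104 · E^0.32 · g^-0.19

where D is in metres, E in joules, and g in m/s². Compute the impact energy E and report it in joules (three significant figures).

Rearranging: E = [D / (0.0104 · g^-0.19)]^(1/0.32).
D = 3210 m.
g^-0.19 = 1.8^-0.19 = 0.8943
D / (0.0104 × 0.8943) = 3210 / (9.301 × 10^-3) = 3.451 × 10^5
E = (3.451 × 10^5)^3.125 = 2.023 × 10^17 J

E ≈ 2.02 × 10^17 J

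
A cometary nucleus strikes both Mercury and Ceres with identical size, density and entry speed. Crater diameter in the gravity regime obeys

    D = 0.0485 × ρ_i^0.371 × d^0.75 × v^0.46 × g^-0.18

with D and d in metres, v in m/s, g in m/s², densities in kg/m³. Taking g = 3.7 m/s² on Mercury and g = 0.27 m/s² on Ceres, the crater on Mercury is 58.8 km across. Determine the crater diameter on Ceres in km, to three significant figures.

All impactor-dependent factors cancel in the ratio, leaving D_Ceres/D_Mercury = (g_Ceres/g_Mercury)^-0.18.
(0.27/3.7)^-0.18 = 0.07297^-0.18 = 1.602
D_Ceres = 1.602 × 58.8 km = 94.2 km

D ≈ 94.2 km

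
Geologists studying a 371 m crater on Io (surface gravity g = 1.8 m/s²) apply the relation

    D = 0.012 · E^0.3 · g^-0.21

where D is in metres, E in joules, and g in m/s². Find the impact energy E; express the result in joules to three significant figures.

E ≈ 1.40 × 10^15 J

Rearranging: E = [D / (0.012 · g^-0.21)]^(1/0.3).
g^-0.21 = 1.8^-0.21 = 0.8839
D / (0.012 × 0.8839) = 371 / (0.01061) = 3.497 × 10^4
E = (3.497 × 10^4)^3.3333 = 1.398 × 10^15 J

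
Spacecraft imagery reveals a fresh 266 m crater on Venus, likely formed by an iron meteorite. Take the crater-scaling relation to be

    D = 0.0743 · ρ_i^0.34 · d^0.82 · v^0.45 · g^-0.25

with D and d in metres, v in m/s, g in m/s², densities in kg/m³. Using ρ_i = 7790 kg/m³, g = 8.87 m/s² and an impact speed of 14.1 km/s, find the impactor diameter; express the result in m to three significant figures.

d ≈ 5.40 m

Rearranging for d: d = [D / (0.0743 · 7790^0.34 · 14100^0.45 · 8.87^-0.25)]^(1/0.82).
7790^0.34 = 21.04
14100^0.45 = 73.65
8.87^-0.25 = 0.5795
Denominator = 0.0743 × 21.04 × 73.65 × 0.5795 = 66.72
D / 66.72 = 266 / 66.72 = 3.987
d = 3.987^(1/0.82) = 3.987^1.2195 = 5.401 m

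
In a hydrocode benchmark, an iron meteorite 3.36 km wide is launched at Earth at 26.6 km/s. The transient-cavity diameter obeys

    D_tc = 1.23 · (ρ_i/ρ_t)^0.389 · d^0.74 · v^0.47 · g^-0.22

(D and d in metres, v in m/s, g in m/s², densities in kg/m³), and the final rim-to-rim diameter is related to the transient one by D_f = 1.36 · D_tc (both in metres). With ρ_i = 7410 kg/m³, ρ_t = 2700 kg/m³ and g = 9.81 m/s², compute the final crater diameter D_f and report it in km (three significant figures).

D_f ≈ 73.3 km

In SI: d = 3360 m, v = 26600 m/s.
(ρ_i/ρ_t)^0.389 = (7410/2700)^0.389 = 1.481
d^0.74 = 3360^0.74 = 406.9
v^0.47 = 26600^0.47 = 120.1
g^-0.22 = 9.81^-0.22 = 0.6051
D_tc = 1.23 × 1.481 × 406.9 × 120.1 × 0.6051 = 53870 m
D_f = 1.36 × 53870 = 73263 m
     = 73.26 km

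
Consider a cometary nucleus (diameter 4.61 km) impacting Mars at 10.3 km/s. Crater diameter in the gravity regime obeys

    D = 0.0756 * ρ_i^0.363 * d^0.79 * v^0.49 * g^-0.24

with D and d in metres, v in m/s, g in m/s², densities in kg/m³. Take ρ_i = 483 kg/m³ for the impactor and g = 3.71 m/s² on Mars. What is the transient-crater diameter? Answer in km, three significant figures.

In SI units: d = 4610 m, v = 10300 m/s.
ρ_i^0.363 = 483^0.363 = 9.425
d^0.79 = 4610^0.79 = 784.0
v^0.49 = 10300^0.49 = 92.53
g^-0.24 = 3.71^-0.24 = 0.7300
D = 0.0756 × 9.425 × 784.0 × 92.53 × 0.7300 = 37733 m
   = 37.73 km

D ≈ 37.7 km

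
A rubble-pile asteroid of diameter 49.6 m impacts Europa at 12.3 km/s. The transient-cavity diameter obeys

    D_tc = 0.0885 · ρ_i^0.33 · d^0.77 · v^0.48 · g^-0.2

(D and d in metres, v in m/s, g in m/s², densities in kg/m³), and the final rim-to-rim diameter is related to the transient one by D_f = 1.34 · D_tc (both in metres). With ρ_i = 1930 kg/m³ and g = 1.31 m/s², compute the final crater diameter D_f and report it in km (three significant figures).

D_f ≈ 2.53 km

v = 12300 m/s.
ρ_i^0.33 = 1930^0.33 = 12.14
d^0.77 = 49.6^0.77 = 20.21
v^0.48 = 12300^0.48 = 91.87
g^-0.2 = 1.31^-0.2 = 0.9474
D_tc = 0.0885 × 12.14 × 20.21 × 91.87 × 0.9474 = 1890 m
D_f = 1.34 × 1890 = 2533 m
     = 2.533 km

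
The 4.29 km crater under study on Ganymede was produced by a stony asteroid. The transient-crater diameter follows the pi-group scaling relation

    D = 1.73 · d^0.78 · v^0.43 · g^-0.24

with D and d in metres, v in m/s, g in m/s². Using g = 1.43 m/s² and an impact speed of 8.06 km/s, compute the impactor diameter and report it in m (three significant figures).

d ≈ 176 m

Rearranging for d: d = [D / (1.73 · 8060^0.43 · 1.43^-0.24)]^(1/0.78).
D = 4290 m.
8060^0.43 = 47.83
1.43^-0.24 = 0.9177
Denominator = 1.73 × 47.83 × 0.9177 = 75.94
D / 75.94 = 4290 / 75.94 = 56.49
d = 56.49^(1/0.78) = 56.49^1.2821 = 176.3 m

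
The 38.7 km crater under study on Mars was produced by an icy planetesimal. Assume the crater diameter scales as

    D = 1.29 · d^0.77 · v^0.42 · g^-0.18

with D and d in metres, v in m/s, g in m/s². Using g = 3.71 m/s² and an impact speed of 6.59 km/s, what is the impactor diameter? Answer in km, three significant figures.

Rearranging for d: d = [D / (1.29 · 6590^0.42 · 3.71^-0.18)]^(1/0.77).
D = 38700 m.
6590^0.42 = 40.17
3.71^-0.18 = 0.7898
Denominator = 1.29 × 40.17 × 0.7898 = 40.93
D / 40.93 = 38700 / 40.93 = 945.5
d = 945.5^(1/0.77) = 945.5^1.2987 = 7320 m

d ≈ 7.32 km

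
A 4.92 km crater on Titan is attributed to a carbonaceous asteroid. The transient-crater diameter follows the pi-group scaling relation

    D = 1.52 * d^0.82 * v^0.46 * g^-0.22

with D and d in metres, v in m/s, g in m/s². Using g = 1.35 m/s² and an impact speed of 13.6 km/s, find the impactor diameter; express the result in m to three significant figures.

Rearranging for d: d = [D / (1.52 · 13600^0.46 · 1.35^-0.22)]^(1/0.82).
D = 4920 m.
13600^0.46 = 79.69
1.35^-0.22 = 0.9361
Denominator = 1.52 × 79.69 × 0.9361 = 113.4
D / 113.4 = 4920 / 113.4 = 43.39
d = 43.39^(1/0.82) = 43.39^1.2195 = 99.27 m

d ≈ 99.3 m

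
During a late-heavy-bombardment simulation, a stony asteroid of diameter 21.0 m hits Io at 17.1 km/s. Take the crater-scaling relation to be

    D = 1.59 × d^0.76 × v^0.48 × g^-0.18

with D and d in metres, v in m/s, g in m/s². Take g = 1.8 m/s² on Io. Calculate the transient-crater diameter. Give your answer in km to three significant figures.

In SI units: v = 17100 m/s.
d^0.76 = 21^0.76 = 10.11
v^0.48 = 17100^0.48 = 107.6
g^-0.18 = 1.8^-0.18 = 0.8996
D = 1.59 × 10.11 × 107.6 × 0.8996 = 1556 m
   = 1.556 km

D ≈ 1.56 km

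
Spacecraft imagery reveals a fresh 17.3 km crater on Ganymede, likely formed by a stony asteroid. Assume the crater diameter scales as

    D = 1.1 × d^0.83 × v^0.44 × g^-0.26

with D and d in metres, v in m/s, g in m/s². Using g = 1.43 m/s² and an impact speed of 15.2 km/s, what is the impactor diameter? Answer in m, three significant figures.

d ≈ 773 m

Rearranging for d: d = [D / (1.1 · 15200^0.44 · 1.43^-0.26)]^(1/0.83).
D = 17300 m.
15200^0.44 = 69.18
1.43^-0.26 = 0.9112
Denominator = 1.1 × 69.18 × 0.9112 = 69.34
D / 69.34 = 17300 / 69.34 = 249.5
d = 249.5^(1/0.83) = 249.5^1.2048 = 772.7 m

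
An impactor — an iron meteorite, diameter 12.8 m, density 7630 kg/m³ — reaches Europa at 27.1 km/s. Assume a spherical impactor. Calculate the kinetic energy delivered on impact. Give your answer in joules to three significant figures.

E ≈ 3.08 × 10^15 J

v = 27100 m/s.
Mass m = (π/6) ρ d³ = (π/6) × 7630 × (12.8)³ = 8.378 × 10^6 kg
E = ½ m v² = 0.5 × 8.378 × 10^6 × (27100)² = 3.076 × 10^15 J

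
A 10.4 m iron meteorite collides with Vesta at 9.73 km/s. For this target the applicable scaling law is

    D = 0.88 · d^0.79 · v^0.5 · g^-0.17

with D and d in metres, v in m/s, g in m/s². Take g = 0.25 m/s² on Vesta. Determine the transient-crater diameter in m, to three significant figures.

D ≈ 699 m

In SI units: v = 9730 m/s.
d^0.79 = 10.4^0.79 = 6.360
v^0.5 = 9730^0.5 = 98.64
g^-0.17 = 0.25^-0.17 = 1.266
D = 0.88 × 6.360 × 98.64 × 1.266 = 698.9 m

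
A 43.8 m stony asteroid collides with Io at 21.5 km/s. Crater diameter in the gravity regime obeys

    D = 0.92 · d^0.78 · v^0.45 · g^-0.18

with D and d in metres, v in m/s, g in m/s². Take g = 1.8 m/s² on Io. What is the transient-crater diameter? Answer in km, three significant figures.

D ≈ 1.41 km

In SI units: v = 21500 m/s.
d^0.78 = 43.8^0.78 = 19.07
v^0.45 = 21500^0.45 = 89.04
g^-0.18 = 1.8^-0.18 = 0.8996
D = 0.92 × 19.07 × 89.04 × 0.8996 = 1405 m
   = 1.405 km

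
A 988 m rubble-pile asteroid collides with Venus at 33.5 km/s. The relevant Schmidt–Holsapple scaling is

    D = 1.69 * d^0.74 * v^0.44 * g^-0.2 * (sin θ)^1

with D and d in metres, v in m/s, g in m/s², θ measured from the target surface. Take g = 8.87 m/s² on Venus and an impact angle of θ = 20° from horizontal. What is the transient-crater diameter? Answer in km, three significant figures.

In SI units: v = 33500 m/s.
d^0.74 = 988^0.74 = 164.5
v^0.44 = 33500^0.44 = 97.95
g^-0.2 = 8.87^-0.2 = 0.6463
(sin 20°)^1 = 0.3420^1 = 0.3420
D = 1.69 × 164.5 × 97.95 × 0.6463 × 0.3420 = 6019 m
   = 6.019 km

D ≈ 6.02 km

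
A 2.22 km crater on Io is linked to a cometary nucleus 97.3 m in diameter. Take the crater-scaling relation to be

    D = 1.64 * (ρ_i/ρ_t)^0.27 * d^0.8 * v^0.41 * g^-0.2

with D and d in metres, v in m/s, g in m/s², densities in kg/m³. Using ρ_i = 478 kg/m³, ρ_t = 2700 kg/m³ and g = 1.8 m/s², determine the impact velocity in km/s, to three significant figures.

Rearranging for v: v = [D / (1.64 · (478/2700)^0.27 · 97.3^0.8 · 1.8^-0.2)]^(1/0.41).
D = 2220 m.
(478/2700)^0.27 = 0.6266
97.3^0.8 = 38.95
1.8^-0.2 = 0.8891
Denominator = 1.64 × 0.6266 × 38.95 × 0.8891 = 35.59
D / 35.59 = 2220 / 35.59 = 62.38
v = 62.38^(1/0.41) = 62.38^2.439 = 23884 m/s

v ≈ 23.9 km/s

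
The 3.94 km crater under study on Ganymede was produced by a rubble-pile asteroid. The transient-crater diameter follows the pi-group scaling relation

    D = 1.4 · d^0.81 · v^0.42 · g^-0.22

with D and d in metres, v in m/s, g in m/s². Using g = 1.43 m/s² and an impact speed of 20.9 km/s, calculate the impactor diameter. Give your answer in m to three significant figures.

Rearranging for d: d = [D / (1.4 · 20900^0.42 · 1.43^-0.22)]^(1/0.81).
D = 3940 m.
20900^0.42 = 65.23
1.43^-0.22 = 0.9243
Denominator = 1.4 × 65.23 × 0.9243 = 84.41
D / 84.41 = 3940 / 84.41 = 46.68
d = 46.68^(1/0.81) = 46.68^1.2346 = 115.0 m

d ≈ 115 m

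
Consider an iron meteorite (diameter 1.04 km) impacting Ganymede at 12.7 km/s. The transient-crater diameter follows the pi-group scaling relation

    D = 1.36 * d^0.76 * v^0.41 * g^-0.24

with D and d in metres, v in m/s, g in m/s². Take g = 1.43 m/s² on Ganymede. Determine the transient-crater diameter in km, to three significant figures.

In SI units: d = 1040 m, v = 12700 m/s.
d^0.76 = 1040^0.76 = 196.3
v^0.41 = 12700^0.41 = 48.15
g^-0.24 = 1.43^-0.24 = 0.9177
D = 1.36 × 196.3 × 48.15 × 0.9177 = 11797 m
   = 11.80 km

D ≈ 11.8 km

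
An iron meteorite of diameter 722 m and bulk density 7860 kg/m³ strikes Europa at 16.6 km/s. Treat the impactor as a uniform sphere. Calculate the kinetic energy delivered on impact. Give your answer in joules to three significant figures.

v = 16600 m/s.
Mass m = (π/6) ρ d³ = (π/6) × 7860 × (722)³ = 1.549 × 10^12 kg
E = ½ m v² = 0.5 × 1.549 × 10^12 × (16600)² = 2.134 × 10^20 J

E ≈ 2.13 × 10^20 J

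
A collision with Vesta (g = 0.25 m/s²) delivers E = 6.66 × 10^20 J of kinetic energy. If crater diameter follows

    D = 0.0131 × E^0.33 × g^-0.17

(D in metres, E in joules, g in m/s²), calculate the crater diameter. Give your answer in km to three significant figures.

D ≈ 123 km

E^0.33 = (6.66 × 10^20)^0.33 = 7.443 × 10^6
g^-0.17 = 0.25^-0.17 = 1.266
D = 0.0131 × 7.443 × 10^6 × 1.266 = 1.234 × 10^5 m
   = 123.4 km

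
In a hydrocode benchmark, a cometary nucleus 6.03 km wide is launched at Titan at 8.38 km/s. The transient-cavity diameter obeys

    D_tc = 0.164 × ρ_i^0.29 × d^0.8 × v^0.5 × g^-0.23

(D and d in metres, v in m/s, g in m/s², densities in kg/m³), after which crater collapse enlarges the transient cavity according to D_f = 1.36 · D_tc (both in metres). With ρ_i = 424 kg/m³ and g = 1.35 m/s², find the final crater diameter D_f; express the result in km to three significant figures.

In SI: d = 6030 m, v = 8380 m/s.
ρ_i^0.29 = 424^0.29 = 5.780
d^0.8 = 6030^0.8 = 1057
v^0.5 = 8380^0.5 = 91.54
g^-0.23 = 1.35^-0.23 = 0.9333
D_tc = 0.164 × 5.780 × 1057 × 91.54 × 0.9333 = 85600 m
D_f = 1.36 × 85600 = 1.164 × 10^5 m
     = 116.4 km

D_f ≈ 116 km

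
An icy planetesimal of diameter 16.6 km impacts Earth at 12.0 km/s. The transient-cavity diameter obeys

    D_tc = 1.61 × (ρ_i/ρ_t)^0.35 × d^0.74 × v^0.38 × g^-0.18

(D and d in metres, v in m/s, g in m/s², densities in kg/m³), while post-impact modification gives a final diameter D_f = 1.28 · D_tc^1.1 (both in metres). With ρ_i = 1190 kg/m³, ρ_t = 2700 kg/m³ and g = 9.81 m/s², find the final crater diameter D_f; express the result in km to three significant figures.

In SI: d = 16600 m, v = 12000 m/s.
(ρ_i/ρ_t)^0.35 = (1190/2700)^0.35 = 0.7507
d^0.74 = 16600^0.74 = 1327
v^0.38 = 12000^0.38 = 35.49
g^-0.18 = 9.81^-0.18 = 0.6630
D_tc = 1.61 × 0.7507 × 1327 × 35.49 × 0.6630 = 37740 m
D_f = 1.28 × (37740)^1.1 = 1.386 × 10^5 m
     = 138.6 km

D_f ≈ 139 km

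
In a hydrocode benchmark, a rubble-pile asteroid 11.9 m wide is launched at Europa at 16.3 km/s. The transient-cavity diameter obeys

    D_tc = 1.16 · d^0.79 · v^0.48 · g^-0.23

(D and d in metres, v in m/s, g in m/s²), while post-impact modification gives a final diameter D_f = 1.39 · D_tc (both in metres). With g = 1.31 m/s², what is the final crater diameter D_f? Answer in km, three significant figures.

v = 16300 m/s.
d^0.79 = 11.9^0.79 = 7.074
v^0.48 = 16300^0.48 = 105.2
g^-0.23 = 1.31^-0.23 = 0.9398
D_tc = 1.16 × 7.074 × 105.2 × 0.9398 = 811.3 m
D_f = 1.39 × 811.3 = 1128 m
     = 1.128 km

D_f ≈ 1.13 km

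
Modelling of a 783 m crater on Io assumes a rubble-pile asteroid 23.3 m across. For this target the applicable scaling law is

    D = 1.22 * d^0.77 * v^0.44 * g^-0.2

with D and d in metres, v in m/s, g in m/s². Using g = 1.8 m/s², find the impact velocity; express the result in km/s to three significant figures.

v ≈ 12.7 km/s

Rearranging for v: v = [D / (1.22 · 23.3^0.77 · 1.8^-0.2)]^(1/0.44).
23.3^0.77 = 11.29
1.8^-0.2 = 0.8891
Denominator = 1.22 × 11.29 × 0.8891 = 12.25
D / 12.25 = 783 / 12.25 = 63.92
v = 63.92^(1/0.44) = 63.92^2.2727 = 12696 m/s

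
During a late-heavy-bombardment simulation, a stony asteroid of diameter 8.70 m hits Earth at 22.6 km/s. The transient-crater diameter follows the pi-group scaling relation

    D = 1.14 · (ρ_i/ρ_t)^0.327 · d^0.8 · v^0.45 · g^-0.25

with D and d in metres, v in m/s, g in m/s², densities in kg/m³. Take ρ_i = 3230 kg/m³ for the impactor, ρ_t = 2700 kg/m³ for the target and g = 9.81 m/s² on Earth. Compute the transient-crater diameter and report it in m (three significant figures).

In SI units: v = 22600 m/s.
(ρ_i/ρ_t)^0.327 = (3230/2700)^0.327 = 1.060
d^0.8 = 8.7^0.8 = 5.644
v^0.45 = 22600^0.45 = 91.06
g^-0.25 = 9.81^-0.25 = 0.5650
D = 1.14 × 1.060 × 5.644 × 91.06 × 0.5650 = 350.9 m

D ≈ 351 m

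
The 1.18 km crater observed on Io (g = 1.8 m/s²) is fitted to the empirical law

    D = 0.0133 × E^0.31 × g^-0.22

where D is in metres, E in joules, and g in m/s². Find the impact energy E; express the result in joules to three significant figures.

Rearranging: E = [D / (0.0133 · g^-0.22)]^(1/0.31).
D = 1180 m.
g^-0.22 = 1.8^-0.22 = 0.8787
D / (0.0133 × 0.8787) = 1180 / (0.01169) = 1.009 × 10^5
E = (1.009 × 10^5)^3.2258 = 1.385 × 10^16 J

E ≈ 1.39 × 10^16 J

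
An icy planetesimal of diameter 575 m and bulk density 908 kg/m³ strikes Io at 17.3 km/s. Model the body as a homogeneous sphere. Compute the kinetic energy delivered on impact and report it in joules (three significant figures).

v = 17300 m/s.
Mass m = (π/6) ρ d³ = (π/6) × 908 × (575)³ = 9.038 × 10^10 kg
E = ½ m v² = 0.5 × 9.038 × 10^10 × (17300)² = 1.352 × 10^19 J

E ≈ 1.35 × 10^19 J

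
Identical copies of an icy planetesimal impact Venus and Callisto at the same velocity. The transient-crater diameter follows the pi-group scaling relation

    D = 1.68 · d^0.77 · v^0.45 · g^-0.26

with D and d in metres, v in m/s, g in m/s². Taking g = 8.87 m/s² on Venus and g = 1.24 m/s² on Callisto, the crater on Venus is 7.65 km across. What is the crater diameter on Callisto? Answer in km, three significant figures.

D ≈ 12.8 km

All impactor-dependent factors cancel in the ratio, leaving D_Callisto/D_Venus = (g_Callisto/g_Venus)^-0.26.
(1.24/8.87)^-0.26 = 0.1398^-0.26 = 1.668
D_Callisto = 1.668 × 7.65 km = 12.8 km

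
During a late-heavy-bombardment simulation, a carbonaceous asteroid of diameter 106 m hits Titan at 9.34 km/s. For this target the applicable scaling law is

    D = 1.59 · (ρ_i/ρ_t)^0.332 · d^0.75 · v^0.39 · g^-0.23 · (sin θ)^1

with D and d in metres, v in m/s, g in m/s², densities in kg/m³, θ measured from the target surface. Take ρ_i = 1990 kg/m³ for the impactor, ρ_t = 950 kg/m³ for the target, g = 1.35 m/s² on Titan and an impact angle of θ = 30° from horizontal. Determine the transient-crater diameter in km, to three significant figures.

D ≈ 1.11 km

In SI units: v = 9340 m/s.
(ρ_i/ρ_t)^0.332 = (1990/950)^0.332 = 1.278
d^0.75 = 106^0.75 = 33.04
v^0.39 = 9340^0.39 = 35.35
g^-0.23 = 1.35^-0.23 = 0.9333
(sin 30°)^1 = 0.5000^1 = 0.5000
D = 1.59 × 1.278 × 33.04 × 35.35 × 0.9333 × 0.5000 = 1108 m
   = 1.108 km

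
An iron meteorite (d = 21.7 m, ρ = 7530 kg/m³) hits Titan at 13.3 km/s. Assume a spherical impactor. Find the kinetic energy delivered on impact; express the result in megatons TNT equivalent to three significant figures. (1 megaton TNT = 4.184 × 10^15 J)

v = 13300 m/s.
Mass m = (π/6) ρ d³ = (π/6) × 7530 × (21.7)³ = 4.029 × 10^7 kg
E = ½ m v² = 0.5 × 4.029 × 10^7 × (13300)² = 3.563 × 10^15 J
   = 3.563 × 10^15 / 4.184×10^15 = 0.8516 Mt

E ≈ 0.852 Mt TNT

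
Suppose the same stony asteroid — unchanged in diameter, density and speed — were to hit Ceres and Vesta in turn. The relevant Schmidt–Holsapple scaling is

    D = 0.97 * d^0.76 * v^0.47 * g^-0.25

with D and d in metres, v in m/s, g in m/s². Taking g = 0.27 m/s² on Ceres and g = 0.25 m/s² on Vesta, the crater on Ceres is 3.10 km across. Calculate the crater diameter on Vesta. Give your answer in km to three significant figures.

All impactor-dependent factors cancel in the ratio, leaving D_Vesta/D_Ceres = (g_Vesta/g_Ceres)^-0.25.
(0.25/0.27)^-0.25 = 0.9259^-0.25 = 1.019
D_Vesta = 1.019 × 3.10 km = 3.16 km

D ≈ 3.16 km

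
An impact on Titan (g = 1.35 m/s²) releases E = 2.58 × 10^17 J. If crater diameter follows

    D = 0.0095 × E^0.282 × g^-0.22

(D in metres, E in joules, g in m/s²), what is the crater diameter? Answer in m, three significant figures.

D ≈ 723 m

E^0.282 = (2.58 × 10^17)^0.282 = 8.130 × 10^4
g^-0.22 = 1.35^-0.22 = 0.9361
D = 0.0095 × 8.130 × 10^4 × 0.9361 = 723.0 m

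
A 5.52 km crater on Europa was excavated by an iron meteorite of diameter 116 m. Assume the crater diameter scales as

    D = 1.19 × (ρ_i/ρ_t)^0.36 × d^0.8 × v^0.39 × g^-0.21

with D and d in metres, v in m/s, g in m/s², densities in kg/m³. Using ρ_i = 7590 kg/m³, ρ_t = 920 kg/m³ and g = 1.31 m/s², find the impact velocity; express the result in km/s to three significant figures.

v ≈ 24.2 km/s

Rearranging for v: v = [D / (1.19 · (7590/920)^0.36 · 116^0.8 · 1.31^-0.21)]^(1/0.39).
D = 5520 m.
(7590/920)^0.36 = 2.138
116^0.8 = 44.83
1.31^-0.21 = 0.9449
Denominator = 1.19 × 2.138 × 44.83 × 0.9449 = 107.8
D / 107.8 = 5520 / 107.8 = 51.21
v = 51.21^(1/0.39) = 51.21^2.5641 = 24152 m/s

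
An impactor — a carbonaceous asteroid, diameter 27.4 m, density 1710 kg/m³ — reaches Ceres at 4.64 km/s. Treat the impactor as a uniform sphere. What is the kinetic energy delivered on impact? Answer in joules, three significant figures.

E ≈ 1.98 × 10^14 J

v = 4640 m/s.
Mass m = (π/6) ρ d³ = (π/6) × 1710 × (27.4)³ = 1.842 × 10^7 kg
E = ½ m v² = 0.5 × 1.842 × 10^7 × (4640)² = 1.983 × 10^14 J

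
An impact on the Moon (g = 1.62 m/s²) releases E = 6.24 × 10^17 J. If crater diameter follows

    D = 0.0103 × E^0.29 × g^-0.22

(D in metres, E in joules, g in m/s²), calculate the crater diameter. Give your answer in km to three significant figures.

D ≈ 1.34 km

E^0.29 = (6.24 × 10^17)^0.29 = 1.447 × 10^5
g^-0.22 = 1.62^-0.22 = 0.8993
D = 0.0103 × 1.447 × 10^5 × 0.8993 = 1340 m
   = 1.340 km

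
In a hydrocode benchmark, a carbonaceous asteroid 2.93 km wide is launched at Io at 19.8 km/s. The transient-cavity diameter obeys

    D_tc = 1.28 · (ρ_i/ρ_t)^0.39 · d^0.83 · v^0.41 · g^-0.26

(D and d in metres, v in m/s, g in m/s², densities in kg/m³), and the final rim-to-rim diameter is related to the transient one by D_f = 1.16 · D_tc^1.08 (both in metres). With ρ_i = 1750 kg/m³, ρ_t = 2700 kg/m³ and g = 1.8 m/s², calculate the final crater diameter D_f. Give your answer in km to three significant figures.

D_f ≈ 110 km

In SI: d = 2930 m, v = 19800 m/s.
(ρ_i/ρ_t)^0.39 = (1750/2700)^0.39 = 0.8444
d^0.83 = 2930^0.83 = 754.2
v^0.41 = 19800^0.41 = 57.76
g^-0.26 = 1.8^-0.26 = 0.8583
D_tc = 1.28 × 0.8444 × 754.2 × 57.76 × 0.8583 = 40410 m
D_f = 1.16 × (40410)^1.08 = 1.095 × 10^5 m
     = 109.5 km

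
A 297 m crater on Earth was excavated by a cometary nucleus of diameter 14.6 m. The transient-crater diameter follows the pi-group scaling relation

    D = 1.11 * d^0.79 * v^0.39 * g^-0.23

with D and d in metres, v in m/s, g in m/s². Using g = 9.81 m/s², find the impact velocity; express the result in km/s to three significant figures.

Rearranging for v: v = [D / (1.11 · 14.6^0.79 · 9.81^-0.23)]^(1/0.39).
14.6^0.79 = 8.315
9.81^-0.23 = 0.5914
Denominator = 1.11 × 8.315 × 0.5914 = 5.458
D / 5.458 = 297 / 5.458 = 54.42
v = 54.42^(1/0.39) = 54.42^2.5641 = 28227 m/s

v ≈ 28.2 km/s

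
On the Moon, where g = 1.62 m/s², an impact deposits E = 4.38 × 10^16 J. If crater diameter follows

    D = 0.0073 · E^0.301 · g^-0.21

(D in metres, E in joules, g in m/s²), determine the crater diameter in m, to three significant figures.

E^0.301 = (4.38 × 10^16)^0.301 = 1.021 × 10^5
g^-0.21 = 1.62^-0.21 = 0.9037
D = 0.0073 × 1.021 × 10^5 × 0.9037 = 673.6 m

D ≈ 674 m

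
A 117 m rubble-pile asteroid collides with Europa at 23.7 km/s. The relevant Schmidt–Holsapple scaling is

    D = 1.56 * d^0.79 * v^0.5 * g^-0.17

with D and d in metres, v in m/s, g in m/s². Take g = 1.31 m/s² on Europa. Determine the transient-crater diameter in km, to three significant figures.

D ≈ 9.87 km

In SI units: v = 23700 m/s.
d^0.79 = 117^0.79 = 43.04
v^0.5 = 23700^0.5 = 153.9
g^-0.17 = 1.31^-0.17 = 0.9551
D = 1.56 × 43.04 × 153.9 × 0.9551 = 9869 m
   = 9.869 km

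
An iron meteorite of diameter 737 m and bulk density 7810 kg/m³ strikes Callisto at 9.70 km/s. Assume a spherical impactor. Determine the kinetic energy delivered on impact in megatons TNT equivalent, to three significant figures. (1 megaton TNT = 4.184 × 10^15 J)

v = 9700 m/s.
Mass m = (π/6) ρ d³ = (π/6) × 7810 × (737)³ = 1.637 × 10^12 kg
E = ½ m v² = 0.5 × 1.637 × 10^12 × (9700)² = 7.701 × 10^19 J
   = 7.701 × 10^19 / 4.184×10^15 = 18406 Mt

E ≈ 18400 Mt TNT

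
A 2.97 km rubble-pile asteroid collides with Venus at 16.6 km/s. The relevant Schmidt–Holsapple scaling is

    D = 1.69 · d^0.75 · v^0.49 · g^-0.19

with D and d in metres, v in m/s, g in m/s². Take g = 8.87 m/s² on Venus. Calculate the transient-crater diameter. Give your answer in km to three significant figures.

In SI units: d = 2970 m, v = 16600 m/s.
d^0.75 = 2970^0.75 = 402.3
v^0.49 = 16600^0.49 = 116.9
g^-0.19 = 8.87^-0.19 = 0.6605
D = 1.69 × 402.3 × 116.9 × 0.6605 = 52496 m
   = 52.50 km

D ≈ 52.5 km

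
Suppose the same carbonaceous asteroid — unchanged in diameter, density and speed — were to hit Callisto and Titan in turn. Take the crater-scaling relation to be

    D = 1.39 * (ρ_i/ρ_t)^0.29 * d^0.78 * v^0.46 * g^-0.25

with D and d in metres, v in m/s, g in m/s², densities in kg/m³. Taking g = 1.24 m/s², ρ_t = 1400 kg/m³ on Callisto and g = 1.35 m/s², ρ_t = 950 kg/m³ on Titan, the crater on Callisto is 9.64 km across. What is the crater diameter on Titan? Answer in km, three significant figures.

The impactor-only factors (d, v, ρ_i) cancel in the ratio, leaving D_Titan/D_Callisto = (g_Titan/g_Callisto)^-0.25 · (ρ_t,Callisto/ρ_t,Titan)^0.29.
(1.35/1.24)^-0.25 = 1.089^-0.25 = 0.9789
(1400/950)^0.29 = 1.474^0.29 = 1.119
Ratio = 0.9789 × 1.119 = 1.095
D_Titan = 1.095 × 9.64 km = 10.6 km

D ≈ 10.6 km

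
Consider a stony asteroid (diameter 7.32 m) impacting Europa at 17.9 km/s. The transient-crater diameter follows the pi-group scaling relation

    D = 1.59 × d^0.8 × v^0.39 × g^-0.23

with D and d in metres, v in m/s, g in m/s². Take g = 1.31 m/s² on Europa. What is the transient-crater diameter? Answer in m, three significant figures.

D ≈ 335 m

In SI units: v = 17900 m/s.
d^0.8 = 7.32^0.8 = 4.916
v^0.39 = 17900^0.39 = 45.56
g^-0.23 = 1.31^-0.23 = 0.9398
D = 1.59 × 4.916 × 45.56 × 0.9398 = 334.7 m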